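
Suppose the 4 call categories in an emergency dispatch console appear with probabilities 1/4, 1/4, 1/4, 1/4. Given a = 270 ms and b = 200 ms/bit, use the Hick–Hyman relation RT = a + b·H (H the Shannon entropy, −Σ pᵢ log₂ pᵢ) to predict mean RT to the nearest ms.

670 ms

Each term −pᵢ log₂ pᵢ: 0.25·2 + 0.25·2 + 0.25·2 + 0.25·2; summed, H = 2.000 bits.
Mean RT = a + bH = 270 + 200·2.000 = 670.00 ms.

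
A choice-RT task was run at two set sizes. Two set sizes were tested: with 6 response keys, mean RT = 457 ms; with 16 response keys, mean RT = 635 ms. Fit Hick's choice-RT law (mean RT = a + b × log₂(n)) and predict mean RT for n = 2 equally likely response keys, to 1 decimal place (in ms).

Solve the two-equation system in a and b:
  b = (635 − 457) / (log₂ 16 − log₂ 6) = 178 / (4 − 2.5850) = 125.792 ms/bit
  a = 457 − 125.792 × 2.5850 = 131.833 ms
Then RT(2) = 131.833 + 125.792 × log₂ 2 = 131.833 + 125.792 × 1 ≈ 257.625 ms.

257.6 ms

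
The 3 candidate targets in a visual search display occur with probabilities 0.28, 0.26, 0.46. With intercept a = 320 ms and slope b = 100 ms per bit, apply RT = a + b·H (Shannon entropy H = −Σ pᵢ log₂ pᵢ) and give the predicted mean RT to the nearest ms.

473 ms

H = 0.28·log₂(1/0.28) + 0.26·log₂(1/0.26) + 0.46·log₂(1/0.46) = 1.5348 bits.
RT = 320 + 100 × 1.5348 = 473.48 ms.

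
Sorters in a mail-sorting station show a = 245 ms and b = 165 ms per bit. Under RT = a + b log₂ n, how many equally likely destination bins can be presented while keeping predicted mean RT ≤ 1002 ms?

165·log₂ n ≤ 1002 − 245 = 757, giving log₂ n ≤ 4.5879 and n ≤ 24.049. The largest whole number is 24.

24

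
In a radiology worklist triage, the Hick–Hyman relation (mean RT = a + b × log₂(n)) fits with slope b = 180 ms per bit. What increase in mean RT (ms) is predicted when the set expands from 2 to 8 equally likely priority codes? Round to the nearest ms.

360 ms

ΔRT = (a + b log₂ n₂) − (a + b log₂ n₁) = b·(log₂ n₂ − log₂ n₁).
log₂(8) − log₂(2) = log₂(8/2) = log₂(4) = 2.
ΔRT = 180 × 2.0000 = 360.000 ms.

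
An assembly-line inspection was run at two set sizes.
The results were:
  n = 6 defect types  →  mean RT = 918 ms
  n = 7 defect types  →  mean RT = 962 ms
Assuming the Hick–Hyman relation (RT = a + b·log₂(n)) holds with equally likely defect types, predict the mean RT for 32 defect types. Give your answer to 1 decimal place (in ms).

Fit slope and intercept:
  b = (962 − 918) / (log₂ 7 − log₂ 6) = 44 / (2.8074 − 2.5850) = 197.848 ms/bit
  a = 918 − 197.848 × 2.5850 = 406.569 ms
Then RT(32) = 406.569 + 197.848 × log₂ 32 = 406.569 + 197.848 × 5 ≈ 1395.811 ms.

1395.8 ms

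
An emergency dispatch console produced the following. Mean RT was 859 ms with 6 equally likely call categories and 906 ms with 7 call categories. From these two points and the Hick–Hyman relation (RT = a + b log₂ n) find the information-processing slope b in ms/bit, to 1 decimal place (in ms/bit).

b = (RT₂ − RT₁)/(log₂ n₂ − log₂ n₁) = (906 − 859)/(2.8074 − 2.5850) = 211.338 ms/bit.

211.3 ms/bit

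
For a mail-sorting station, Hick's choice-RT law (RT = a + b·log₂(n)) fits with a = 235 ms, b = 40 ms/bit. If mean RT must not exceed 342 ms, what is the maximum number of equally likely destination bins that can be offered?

6

40·log₂ n ≤ 342 − 235 = 107, giving log₂ n ≤ 2.6750 and n ≤ 6.386. The largest whole number is 6.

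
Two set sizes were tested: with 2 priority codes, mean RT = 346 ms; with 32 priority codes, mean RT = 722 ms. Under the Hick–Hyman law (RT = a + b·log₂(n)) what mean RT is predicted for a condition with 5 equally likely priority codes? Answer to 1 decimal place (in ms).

RT is linear in log₂ n, so two points fix the line:
  b = (722 − 346) / (log₂ 32 − log₂ 2) = 376 / (5 − 1) = 94.000 ms/bit
  a = 346 − 94.000 × 1 = 252.000 ms
Then RT(5) = 252.000 + 94.000 × log₂ 5 = 252.000 + 94.000 × 2.3219 ≈ 470.261 ms.

470.3 ms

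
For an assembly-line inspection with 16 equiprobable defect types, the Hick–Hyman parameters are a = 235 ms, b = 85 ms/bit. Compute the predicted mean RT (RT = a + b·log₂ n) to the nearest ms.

575 ms

log₂(16) = 4 bits, so RT = 235 + 85 × 4 ≈ 575.000 ms.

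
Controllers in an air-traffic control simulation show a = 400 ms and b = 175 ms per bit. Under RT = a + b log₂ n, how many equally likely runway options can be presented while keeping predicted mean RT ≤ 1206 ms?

24

175·log₂ n ≤ 1206 − 400 = 806, giving log₂ n ≤ 4.6057 and n ≤ 24.348. The largest whole number is 24.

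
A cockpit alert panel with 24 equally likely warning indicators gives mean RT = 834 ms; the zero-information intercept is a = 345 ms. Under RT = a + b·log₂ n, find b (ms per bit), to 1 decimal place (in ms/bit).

106.7 ms/bit

24 alternatives carry log₂ 24 = 4.5850 bits; the choice cost is 834 − 345 = 489 ms, so b = 489/4.5850 = 106.653 ms/bit.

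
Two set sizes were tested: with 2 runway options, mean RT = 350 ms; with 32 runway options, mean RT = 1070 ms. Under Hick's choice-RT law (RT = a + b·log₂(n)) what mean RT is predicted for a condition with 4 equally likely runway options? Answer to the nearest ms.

530 ms

Solve the two-equation system in a and b:
  b = (1070 − 350) / (log₂ 32 − log₂ 2) = 720 / (5 − 1) = 180 ms/bit
  a = 350 − 180 × 1 = 170 ms
Then RT(4) = 170 + 180 × log₂ 4 = 170 + 180 × 2 ≈ 530.000 ms.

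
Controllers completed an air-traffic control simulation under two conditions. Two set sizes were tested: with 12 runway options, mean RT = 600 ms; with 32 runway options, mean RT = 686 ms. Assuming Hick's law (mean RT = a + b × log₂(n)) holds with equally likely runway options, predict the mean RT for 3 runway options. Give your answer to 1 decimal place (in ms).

RT is linear in log₂ n, so two points fix the line:
  b = (686 − 600) / (log₂ 32 − log₂ 12) = 86 / (5 − 3.5850) = 60.776 ms/bit
  a = 600 − 60.776 × 3.5850 = 382.121 ms
Then RT(3) = 382.121 + 60.776 × log₂ 3 = 382.121 + 60.776 × 1.5850 ≈ 478.448 ms.

478.4 ms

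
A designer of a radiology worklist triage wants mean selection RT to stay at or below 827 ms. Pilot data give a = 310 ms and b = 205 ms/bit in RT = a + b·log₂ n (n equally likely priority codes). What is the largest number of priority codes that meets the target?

5

205·log₂ n ≤ 827 − 310 = 517, giving log₂ n ≤ 2.5220 and n ≤ 5.744. The largest whole number is 5.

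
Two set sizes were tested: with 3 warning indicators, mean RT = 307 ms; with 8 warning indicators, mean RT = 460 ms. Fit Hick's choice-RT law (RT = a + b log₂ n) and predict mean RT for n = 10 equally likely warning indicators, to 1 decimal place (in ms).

RT is linear in log₂ n, so two points fix the line:
  b = (460 − 307) / (log₂ 8 − log₂ 3) = 153 / (3 − 1.5850) = 108.124 ms/bit
  a = 307 − 108.124 × 1.5850 = 135.627 ms
Then RT(10) = 135.627 + 108.124 × log₂ 10 = 135.627 + 108.124 × 3.3219 ≈ 494.808 ms.

494.8 ms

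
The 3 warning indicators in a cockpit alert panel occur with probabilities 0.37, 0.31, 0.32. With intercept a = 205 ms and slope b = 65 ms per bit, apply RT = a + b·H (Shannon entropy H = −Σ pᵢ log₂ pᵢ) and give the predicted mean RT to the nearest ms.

308 ms

Entropy contributions −pᵢ log₂ pᵢ: 0.5307, 0.5238, 0.5260; sum H = 1.5806 bits.
RT = a + bH = 205 + 65·1.5806 = 307.74 ms.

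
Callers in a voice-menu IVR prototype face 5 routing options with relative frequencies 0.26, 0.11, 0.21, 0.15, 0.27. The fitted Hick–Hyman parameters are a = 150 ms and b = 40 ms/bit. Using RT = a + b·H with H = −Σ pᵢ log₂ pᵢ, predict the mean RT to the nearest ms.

240 ms

Entropy contributions −pᵢ log₂ pᵢ: 0.5053, 0.3503, 0.4728, 0.4105, 0.5100; sum H = 2.2490 bits.
RT = a + bH = 150 + 40·2.2490 = 239.96 ms.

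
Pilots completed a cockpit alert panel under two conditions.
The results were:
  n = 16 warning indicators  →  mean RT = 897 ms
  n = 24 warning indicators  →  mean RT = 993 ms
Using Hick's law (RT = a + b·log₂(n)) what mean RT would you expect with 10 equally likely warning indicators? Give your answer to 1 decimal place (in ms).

785.7 ms

Solve the two-equation system in a and b:
  b = (993 − 897) / (log₂ 24 − log₂ 16) = 96 / (4.5850 − 4) = 164.113 ms/bit
  a = 897 − 164.113 × 4 = 240.548 ms
Then RT(10) = 240.548 + 164.113 × log₂ 10 = 240.548 + 164.113 × 3.3219 ≈ 785.720 ms.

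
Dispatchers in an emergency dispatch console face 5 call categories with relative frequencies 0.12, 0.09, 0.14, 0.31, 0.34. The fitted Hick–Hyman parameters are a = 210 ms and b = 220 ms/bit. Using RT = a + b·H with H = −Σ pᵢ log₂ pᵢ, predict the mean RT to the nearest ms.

679 ms

Entropy contributions −pᵢ log₂ pᵢ: 0.3671, 0.3127, 0.3971, 0.5238, 0.5292; sum H = 2.1298 bits.
RT = a + bH = 210 + 220·2.1298 = 678.56 ms.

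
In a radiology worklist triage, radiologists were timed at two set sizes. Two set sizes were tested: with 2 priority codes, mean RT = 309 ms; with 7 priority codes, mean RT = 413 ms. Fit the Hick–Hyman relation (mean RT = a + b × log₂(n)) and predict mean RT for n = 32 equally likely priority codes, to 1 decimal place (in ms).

With log₂ n on the abscissa the relation is linear; from the two conditions:
  b = (413 − 309) / (log₂ 7 − log₂ 2) = 104 / (2.8074 − 1) = 57.543 ms/bit
  a = 309 − 57.543 × 1 = 251.457 ms
Then RT(32) = 251.457 + 57.543 × log₂ 32 = 251.457 + 57.543 × 5 ≈ 539.171 ms.

539.2 ms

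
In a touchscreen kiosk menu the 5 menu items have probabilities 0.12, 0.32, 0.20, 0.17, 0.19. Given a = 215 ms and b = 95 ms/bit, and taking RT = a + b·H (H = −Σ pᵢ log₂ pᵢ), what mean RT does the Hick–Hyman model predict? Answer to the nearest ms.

Entropy contributions −pᵢ log₂ pᵢ: 0.3671, 0.5260, 0.4644, 0.4346, 0.4552; sum H = 2.2473 bits.
RT = a + bH = 215 + 95·2.2473 = 428.49 ms.

428 ms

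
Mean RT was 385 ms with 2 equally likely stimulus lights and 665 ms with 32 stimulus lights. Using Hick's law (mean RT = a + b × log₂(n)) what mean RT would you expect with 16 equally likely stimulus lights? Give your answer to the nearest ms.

Fit slope and intercept:
  b = (665 − 385) / (log₂ 32 − log₂ 2) = 280 / (5 − 1) = 70 ms/bit
  a = 385 − 70 × 1 = 315 ms
Then RT(16) = 315 + 70 × log₂ 16 = 315 + 70 × 4 ≈ 595.000 ms.

595 ms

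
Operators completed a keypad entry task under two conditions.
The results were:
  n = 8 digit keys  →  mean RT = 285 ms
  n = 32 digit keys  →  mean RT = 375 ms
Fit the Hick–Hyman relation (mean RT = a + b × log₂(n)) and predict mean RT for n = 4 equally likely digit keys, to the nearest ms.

240 ms

Fit slope and intercept:
  b = (375 − 285) / (log₂ 32 − log₂ 8) = 90 / (5 − 3) = 45 ms/bit
  a = 285 − 45 × 3 = 150 ms
Then RT(4) = 150 + 45 × log₂ 4 = 150 + 45 × 2 ≈ 240.000 ms.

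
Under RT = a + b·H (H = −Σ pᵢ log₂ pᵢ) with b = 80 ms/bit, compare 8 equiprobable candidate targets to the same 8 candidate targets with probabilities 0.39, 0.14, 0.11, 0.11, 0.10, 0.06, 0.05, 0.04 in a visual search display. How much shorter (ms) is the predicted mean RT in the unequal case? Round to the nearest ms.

32 ms

Equiprobable entropy H₀ = log₂ 8 = 3.0000 bits.
Skewed entropy H = −Σ pᵢ log₂ pᵢ = 2.6051 bits.
ΔRT = b·(H₀ − H) = 80 × 0.3949 = 31.60 ms.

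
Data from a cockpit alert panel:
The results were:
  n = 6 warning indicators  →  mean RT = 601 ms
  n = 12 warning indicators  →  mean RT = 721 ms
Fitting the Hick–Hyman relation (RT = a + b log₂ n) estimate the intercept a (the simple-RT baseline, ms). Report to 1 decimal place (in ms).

Slope: b = (721 − 601) / (log₂ 12 − log₂ 6) = 120/1.0000 = 120.000 ms/bit.
a = RT₁ − b·log₂ n₁ = 601 − 120.000 × 2.5850 = 290.804 ms.

290.8 ms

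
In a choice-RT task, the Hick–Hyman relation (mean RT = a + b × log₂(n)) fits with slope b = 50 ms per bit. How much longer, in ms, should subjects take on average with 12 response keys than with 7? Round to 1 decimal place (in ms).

Only the slope matters, since a is common to both: ΔRT = b·log₂(n₂/n₁).
log₂(12) − log₂(7) = 3.5850 − 2.8074 = 0.7776.
ΔRT = 50 × 0.7776 = 38.880 ms.

38.9 ms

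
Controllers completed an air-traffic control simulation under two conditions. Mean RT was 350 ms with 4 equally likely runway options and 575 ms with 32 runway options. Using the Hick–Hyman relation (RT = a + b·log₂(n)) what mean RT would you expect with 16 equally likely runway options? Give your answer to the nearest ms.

500 ms

Solve the two-equation system in a and b:
  b = (575 − 350) / (log₂ 32 − log₂ 4) = 225 / (5 − 2) = 75 ms/bit
  a = 350 − 75 × 2 = 200 ms
Then RT(16) = 200 + 75 × log₂ 16 = 200 + 75 × 4 ≈ 500.000 ms.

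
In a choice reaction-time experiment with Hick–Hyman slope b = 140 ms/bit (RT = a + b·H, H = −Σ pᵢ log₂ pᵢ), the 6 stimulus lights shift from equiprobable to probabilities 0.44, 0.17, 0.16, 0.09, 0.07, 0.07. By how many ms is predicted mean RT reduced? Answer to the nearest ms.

50 ms

The RT saving is b·ΔH. Equiprobable H₀ = log₂(6) = 2.5850 bits; with the given probabilities H = 2.2285 bits.
b·(H₀ − H) = 140 × (2.5850 − 2.2285) = 49.90 ms.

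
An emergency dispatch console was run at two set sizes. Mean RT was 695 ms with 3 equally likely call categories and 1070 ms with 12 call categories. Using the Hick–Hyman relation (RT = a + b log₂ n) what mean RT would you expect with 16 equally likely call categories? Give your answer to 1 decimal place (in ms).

RT is linear in log₂ n, so two points fix the line:
  b = (1070 − 695) / (log₂ 12 − log₂ 3) = 375 / (3.5850 − 1.5850) = 187.500 ms/bit
  a = 695 − 187.500 × 1.5850 = 397.820 ms
Then RT(16) = 397.820 + 187.500 × log₂ 16 = 397.820 + 187.500 × 4 ≈ 1147.820 ms.

1147.8 ms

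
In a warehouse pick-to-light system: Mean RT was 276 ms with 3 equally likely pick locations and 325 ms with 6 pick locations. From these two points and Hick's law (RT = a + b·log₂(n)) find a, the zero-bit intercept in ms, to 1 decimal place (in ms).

b = (RT₂ − RT₁)/(log₂ n₂ − log₂ n₁) = (325 − 276)/(2.5850 − 1.5850) = 49.000 ms/bit.
a = RT₁ − b·log₂ n₁ = 276 − 49.000 × 1.5850 = 198.337 ms.

198.3 ms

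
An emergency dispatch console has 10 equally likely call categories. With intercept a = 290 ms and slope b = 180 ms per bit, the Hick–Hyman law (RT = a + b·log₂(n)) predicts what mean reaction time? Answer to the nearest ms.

log₂(10) = 3.3219 bits, so RT = 290 + 180 × 3.3219 ≈ 887.947 ms.

888 ms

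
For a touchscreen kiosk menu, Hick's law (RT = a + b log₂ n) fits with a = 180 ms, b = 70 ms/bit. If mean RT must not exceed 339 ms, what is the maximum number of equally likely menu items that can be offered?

Information budget: (339 − 180)/70 = 2.2714 bits, so n ≤ 2^2.2714 = 4.828 → at most 4.

4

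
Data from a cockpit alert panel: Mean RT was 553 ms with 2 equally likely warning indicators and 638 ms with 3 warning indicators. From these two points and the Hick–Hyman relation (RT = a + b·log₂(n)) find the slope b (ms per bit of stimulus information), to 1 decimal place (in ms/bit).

145.3 ms/bit

b = (RT₂ − RT₁)/(log₂ n₂ − log₂ n₁) = (638 − 553)/(1.5850 − 1) = 145.308 ms/bit.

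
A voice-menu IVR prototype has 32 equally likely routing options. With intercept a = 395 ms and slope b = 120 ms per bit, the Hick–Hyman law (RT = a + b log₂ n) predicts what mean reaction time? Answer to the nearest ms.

log₂(32) = 5 bits, so RT = 395 + 120 × 5 ≈ 995.000 ms.

995 ms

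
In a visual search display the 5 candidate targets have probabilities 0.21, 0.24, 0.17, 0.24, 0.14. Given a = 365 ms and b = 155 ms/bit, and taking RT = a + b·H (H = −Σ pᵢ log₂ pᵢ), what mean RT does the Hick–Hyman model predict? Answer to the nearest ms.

720 ms

Entropy contributions −pᵢ log₂ pᵢ: 0.4728, 0.4941, 0.4346, 0.4941, 0.3971; sum H = 2.2928 bits.
RT = a + bH = 365 + 155·2.2928 = 720.38 ms.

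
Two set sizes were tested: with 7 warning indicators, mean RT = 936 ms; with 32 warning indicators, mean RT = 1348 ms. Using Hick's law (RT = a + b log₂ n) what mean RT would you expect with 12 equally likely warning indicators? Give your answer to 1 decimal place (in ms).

RT is linear in log₂ n, so two points fix the line:
  b = (1348 − 936) / (log₂ 32 − log₂ 7) = 412 / (5 − 2.8074) = 187.901 ms/bit
  a = 936 − 187.901 × 2.8074 = 408.495 ms
Then RT(12) = 408.495 + 187.901 × log₂ 12 = 408.495 + 187.901 × 3.5850 ≈ 1082.113 ms.

1082.1 ms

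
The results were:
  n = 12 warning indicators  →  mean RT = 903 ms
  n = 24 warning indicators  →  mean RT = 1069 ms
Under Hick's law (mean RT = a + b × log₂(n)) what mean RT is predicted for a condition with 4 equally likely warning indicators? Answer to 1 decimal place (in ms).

639.9 ms

RT is linear in log₂ n, so two points fix the line:
  b = (1069 − 903) / (log₂ 24 − log₂ 12) = 166 / (4.5850 − 3.5850) = 166.000 ms/bit
  a = 903 − 166.000 × 3.5850 = 307.896 ms
Then RT(4) = 307.896 + 166.000 × log₂ 4 = 307.896 + 166.000 × 2 ≈ 639.896 ms.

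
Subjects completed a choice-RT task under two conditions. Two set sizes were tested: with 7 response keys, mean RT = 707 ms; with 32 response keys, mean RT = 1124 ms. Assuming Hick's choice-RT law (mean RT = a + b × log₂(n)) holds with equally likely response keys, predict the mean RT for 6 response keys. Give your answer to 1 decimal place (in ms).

664.7 ms

With log₂ n on the abscissa the relation is linear; from the two conditions:
  b = (1124 − 707) / (log₂ 32 − log₂ 7) = 417 / (5 − 2.8074) = 190.181 ms/bit
  a = 707 − 190.181 × 2.8074 = 173.094 ms
Then RT(6) = 173.094 + 190.181 × log₂ 6 = 173.094 + 190.181 × 2.5850 ≈ 664.705 ms.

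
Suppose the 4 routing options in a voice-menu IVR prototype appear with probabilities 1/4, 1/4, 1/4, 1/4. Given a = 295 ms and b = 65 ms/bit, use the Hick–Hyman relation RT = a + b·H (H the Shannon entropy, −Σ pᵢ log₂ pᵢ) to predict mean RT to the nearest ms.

H = −Σ pᵢ log₂ pᵢ = 0.25·2 + 0.25·2 + 0.25·2 + 0.25·2 = 2.000 bits.
RT = 295 + 65 × 2.000 = 425.00 ms.

425 ms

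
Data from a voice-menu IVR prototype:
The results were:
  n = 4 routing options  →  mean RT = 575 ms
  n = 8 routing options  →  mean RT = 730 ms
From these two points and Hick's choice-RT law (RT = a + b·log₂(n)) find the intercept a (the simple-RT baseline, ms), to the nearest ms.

Slope: b = (730 − 575) / (log₂ 8 − log₂ 4) = 155/1.0000 = 155 ms/bit.
a = RT₁ − b·log₂ n₁ = 575 − 155 × 2 = 265.000 ms.

265 ms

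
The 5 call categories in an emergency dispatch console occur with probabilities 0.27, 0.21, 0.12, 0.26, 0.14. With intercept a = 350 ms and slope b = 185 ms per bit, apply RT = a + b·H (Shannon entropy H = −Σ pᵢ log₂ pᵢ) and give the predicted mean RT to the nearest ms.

767 ms

H = 0.27·log₂(1/0.27) + 0.21·log₂(1/0.21) + 0.12·log₂(1/0.12) + 0.26·log₂(1/0.26) + 0.14·log₂(1/0.14) = 2.2523 bits.
RT = 350 + 185 × 2.2523 = 766.68 ms.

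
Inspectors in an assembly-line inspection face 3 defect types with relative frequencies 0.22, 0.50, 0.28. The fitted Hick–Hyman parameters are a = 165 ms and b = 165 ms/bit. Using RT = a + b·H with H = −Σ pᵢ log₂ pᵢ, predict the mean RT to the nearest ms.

412 ms

Entropy contributions −pᵢ log₂ pᵢ: 0.4806, 0.5000, 0.5142; sum H = 1.4948 bits.
RT = a + bH = 165 + 165·1.4948 = 411.64 ms.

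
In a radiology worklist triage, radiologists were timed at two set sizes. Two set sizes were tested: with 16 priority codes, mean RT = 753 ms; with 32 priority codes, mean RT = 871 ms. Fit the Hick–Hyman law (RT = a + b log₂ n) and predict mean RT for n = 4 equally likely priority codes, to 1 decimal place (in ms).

517.0 ms

Fit slope and intercept:
  b = (871 − 753) / (log₂ 32 − log₂ 16) = 118 / (5 − 4) = 118.000 ms/bit
  a = 753 − 118.000 × 4 = 281.000 ms
Then RT(4) = 281.000 + 118.000 × log₂ 4 = 281.000 + 118.000 × 2 ≈ 517.000 ms.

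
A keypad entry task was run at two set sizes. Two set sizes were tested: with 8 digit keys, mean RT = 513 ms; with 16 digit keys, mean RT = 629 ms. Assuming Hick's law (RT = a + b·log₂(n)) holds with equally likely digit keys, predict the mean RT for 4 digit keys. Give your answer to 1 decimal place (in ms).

RT is linear in log₂ n, so two points fix the line:
  b = (629 − 513) / (log₂ 16 − log₂ 8) = 116 / (4 − 3) = 116.000 ms/bit
  a = 513 − 116.000 × 3 = 165.000 ms
Then RT(4) = 165.000 + 116.000 × log₂ 4 = 165.000 + 116.000 × 2 ≈ 397.000 ms.

397.0 ms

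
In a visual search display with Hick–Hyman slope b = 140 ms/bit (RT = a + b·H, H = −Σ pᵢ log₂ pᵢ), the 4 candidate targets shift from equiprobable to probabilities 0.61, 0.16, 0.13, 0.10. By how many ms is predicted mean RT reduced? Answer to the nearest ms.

The RT saving is b·ΔH. Equiprobable H₀ = log₂(4) = 2.0000 bits; with the given probabilities H = 1.5729 bits.
b·(H₀ − H) = 140 × (2.0000 − 1.5729) = 59.80 ms.

60 ms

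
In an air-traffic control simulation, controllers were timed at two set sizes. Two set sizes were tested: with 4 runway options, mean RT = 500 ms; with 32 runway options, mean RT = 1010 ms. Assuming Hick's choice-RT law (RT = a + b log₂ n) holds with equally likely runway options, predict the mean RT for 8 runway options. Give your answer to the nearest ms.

670 ms

Fit slope and intercept:
  b = (1010 − 500) / (log₂ 32 − log₂ 4) = 510 / (5 − 2) = 170 ms/bit
  a = 500 − 170 × 2 = 160 ms
Then RT(8) = 160 + 170 × log₂ 8 = 160 + 170 × 3 ≈ 670.000 ms.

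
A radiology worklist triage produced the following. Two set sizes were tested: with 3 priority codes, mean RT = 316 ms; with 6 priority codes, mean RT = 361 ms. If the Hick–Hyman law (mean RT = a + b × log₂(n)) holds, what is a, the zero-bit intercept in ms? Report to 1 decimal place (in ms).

244.7 ms

The slope on a log₂ axis is (361 − 316) / (2.5850 − 1.5850) = 45.000 ms/bit.
a = RT₁ − b·log₂ n₁ = 316 − 45.000 × 1.5850 = 244.677 ms.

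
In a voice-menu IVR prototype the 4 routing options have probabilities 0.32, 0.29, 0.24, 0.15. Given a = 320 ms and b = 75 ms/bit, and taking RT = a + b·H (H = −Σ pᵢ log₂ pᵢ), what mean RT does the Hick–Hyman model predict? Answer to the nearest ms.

466 ms

Entropy contributions −pᵢ log₂ pᵢ: 0.5260, 0.5179, 0.4941, 0.4105; sum H = 1.9486 bits.
RT = a + bH = 320 + 75·1.9486 = 466.15 ms.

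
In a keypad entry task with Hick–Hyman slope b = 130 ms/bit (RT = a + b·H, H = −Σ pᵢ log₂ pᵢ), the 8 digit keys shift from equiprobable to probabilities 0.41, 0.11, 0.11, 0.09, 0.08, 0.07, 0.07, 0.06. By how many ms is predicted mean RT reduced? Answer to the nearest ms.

50 ms

The RT saving is b·ΔH. Equiprobable H₀ = log₂(8) = 3.0000 bits; with the given probabilities H = 2.6128 bits.
b·(H₀ − H) = 130 × (3.0000 − 2.6128) = 50.34 ms.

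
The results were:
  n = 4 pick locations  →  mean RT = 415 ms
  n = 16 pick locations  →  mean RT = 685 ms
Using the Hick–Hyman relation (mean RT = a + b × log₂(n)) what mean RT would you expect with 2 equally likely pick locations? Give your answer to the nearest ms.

RT is linear in log₂ n, so two points fix the line:
  b = (685 − 415) / (log₂ 16 − log₂ 4) = 270 / (4 − 2) = 135 ms/bit
  a = 415 − 135 × 2 = 145 ms
Then RT(2) = 145 + 135 × log₂ 2 = 145 + 135 × 1 ≈ 280.000 ms.

280 ms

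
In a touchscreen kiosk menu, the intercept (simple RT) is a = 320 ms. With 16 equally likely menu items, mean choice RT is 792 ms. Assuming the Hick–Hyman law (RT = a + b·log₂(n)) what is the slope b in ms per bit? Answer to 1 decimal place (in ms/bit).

log₂(16) = 4 bits.
b = (RT − a)/log₂ n = (792 − 320) / 4 = 118.000 ms/bit.

118.0 ms/bit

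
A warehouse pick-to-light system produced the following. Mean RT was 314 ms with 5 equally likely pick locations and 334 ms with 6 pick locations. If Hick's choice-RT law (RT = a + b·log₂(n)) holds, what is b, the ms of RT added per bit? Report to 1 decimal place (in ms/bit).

76.0 ms/bit

b = (RT₂ − RT₁)/(log₂ n₂ − log₂ n₁) = (334 − 314)/(2.5850 − 2.3219) = 76.036 ms/bit.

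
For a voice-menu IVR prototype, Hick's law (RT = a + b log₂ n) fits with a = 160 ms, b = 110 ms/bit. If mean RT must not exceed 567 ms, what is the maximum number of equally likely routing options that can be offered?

12

110·log₂ n ≤ 567 − 160 = 407, giving log₂ n ≤ 3.7000 and n ≤ 12.996. The largest whole number is 12.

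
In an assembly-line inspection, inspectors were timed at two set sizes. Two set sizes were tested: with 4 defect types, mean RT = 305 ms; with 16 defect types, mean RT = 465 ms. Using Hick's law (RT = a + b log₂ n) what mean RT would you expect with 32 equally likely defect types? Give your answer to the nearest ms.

Solve the two-equation system in a and b:
  b = (465 − 305) / (log₂ 16 − log₂ 4) = 160 / (4 − 2) = 80 ms/bit
  a = 305 − 80 × 2 = 145 ms
Then RT(32) = 145 + 80 × log₂ 32 = 145 + 80 × 5 ≈ 545.000 ms.

545 ms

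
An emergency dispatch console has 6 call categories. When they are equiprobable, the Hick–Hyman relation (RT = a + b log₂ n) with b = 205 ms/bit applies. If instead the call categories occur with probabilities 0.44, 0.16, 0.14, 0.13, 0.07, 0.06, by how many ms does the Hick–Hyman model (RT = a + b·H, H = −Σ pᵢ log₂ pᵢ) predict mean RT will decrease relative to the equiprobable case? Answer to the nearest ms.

72 ms

Equiprobable entropy H₀ = log₂ 6 = 2.5850 bits.
Skewed entropy H = −Σ pᵢ log₂ pᵢ = 2.2360 bits.
ΔRT = b·(H₀ − H) = 205 × 0.3490 = 71.54 ms.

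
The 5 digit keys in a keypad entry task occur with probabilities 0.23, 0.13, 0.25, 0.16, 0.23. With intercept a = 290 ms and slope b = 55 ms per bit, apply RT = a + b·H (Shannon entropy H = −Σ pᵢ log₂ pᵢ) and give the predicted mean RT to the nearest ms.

H = 0.23·log₂(1/0.23) + 0.13·log₂(1/0.13) + 0.25·log₂(1/0.25) + 0.16·log₂(1/0.16) + 0.23·log₂(1/0.23) = 2.2810 bits.
RT = 290 + 55 × 2.2810 = 415.45 ms.

415 ms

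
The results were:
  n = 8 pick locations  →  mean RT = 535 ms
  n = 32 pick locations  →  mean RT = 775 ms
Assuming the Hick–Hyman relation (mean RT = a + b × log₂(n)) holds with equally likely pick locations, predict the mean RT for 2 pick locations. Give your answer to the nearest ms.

295 ms

With log₂ n on the abscissa the relation is linear; from the two conditions:
  b = (775 − 535) / (log₂ 32 − log₂ 8) = 240 / (5 − 3) = 120 ms/bit
  a = 535 − 120 × 3 = 175 ms
Then RT(2) = 175 + 120 × log₂ 2 = 175 + 120 × 1 ≈ 295.000 ms.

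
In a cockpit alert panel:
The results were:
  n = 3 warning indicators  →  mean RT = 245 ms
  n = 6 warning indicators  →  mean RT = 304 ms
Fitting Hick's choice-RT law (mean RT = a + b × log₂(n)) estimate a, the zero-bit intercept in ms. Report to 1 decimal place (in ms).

151.5 ms

b = (RT₂ − RT₁)/(log₂ n₂ − log₂ n₁) = (304 − 245)/(2.5850 − 1.5850) = 59.000 ms/bit.
a = RT₁ − b·log₂ n₁ = 245 − 59.000 × 1.5850 = 151.487 ms.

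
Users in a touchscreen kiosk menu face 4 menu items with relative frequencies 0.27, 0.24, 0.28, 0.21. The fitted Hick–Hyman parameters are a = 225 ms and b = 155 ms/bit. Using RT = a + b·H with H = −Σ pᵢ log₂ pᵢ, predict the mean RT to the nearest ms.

534 ms

Entropy contributions −pᵢ log₂ pᵢ: 0.5100, 0.4941, 0.5142, 0.4728; sum H = 1.9912 bits.
RT = a + bH = 225 + 155·1.9912 = 533.64 ms.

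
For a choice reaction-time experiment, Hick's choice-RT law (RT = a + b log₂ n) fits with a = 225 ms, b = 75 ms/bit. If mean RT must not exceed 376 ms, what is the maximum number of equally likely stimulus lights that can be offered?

4

Set 225 + 75·log₂ n ≤ 376 → log₂ n ≤ (376 − 225)/75 = 2.0133.
So n ≤ 2^2.0133 = 4.037; the largest integer n is 4.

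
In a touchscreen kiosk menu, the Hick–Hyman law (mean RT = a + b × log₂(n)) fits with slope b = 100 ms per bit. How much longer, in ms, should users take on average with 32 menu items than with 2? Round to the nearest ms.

400 ms

ΔRT = (a + b log₂ n₂) − (a + b log₂ n₁) = b·(log₂ n₂ − log₂ n₁).
log₂(32) − log₂(2) = log₂(32/2) = log₂(16) = 4.
ΔRT = 100 × 4.0000 = 400.000 ms.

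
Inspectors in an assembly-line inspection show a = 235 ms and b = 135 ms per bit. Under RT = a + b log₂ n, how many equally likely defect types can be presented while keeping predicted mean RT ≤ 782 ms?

16

135·log₂ n ≤ 782 − 235 = 547, giving log₂ n ≤ 4.0519 and n ≤ 16.586. The largest whole number is 16.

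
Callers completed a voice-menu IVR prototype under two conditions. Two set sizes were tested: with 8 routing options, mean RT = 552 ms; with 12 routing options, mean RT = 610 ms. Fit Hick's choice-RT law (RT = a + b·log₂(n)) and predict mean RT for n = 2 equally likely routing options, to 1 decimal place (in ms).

353.7 ms

Fit slope and intercept:
  b = (610 − 552) / (log₂ 12 − log₂ 8) = 58 / (3.5850 − 3) = 99.152 ms/bit
  a = 552 − 99.152 × 3 = 254.545 ms
Then RT(2) = 254.545 + 99.152 × log₂ 2 = 254.545 + 99.152 × 1 ≈ 353.697 ms.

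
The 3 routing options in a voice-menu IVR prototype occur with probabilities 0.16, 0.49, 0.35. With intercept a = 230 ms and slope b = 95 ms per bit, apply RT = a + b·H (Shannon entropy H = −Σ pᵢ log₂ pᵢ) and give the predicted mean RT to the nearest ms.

368 ms

H = 0.16·log₂(1/0.16) + 0.49·log₂(1/0.49) + 0.35·log₂(1/0.35) = 1.4574 bits.
RT = 230 + 95 × 1.4574 = 368.45 ms.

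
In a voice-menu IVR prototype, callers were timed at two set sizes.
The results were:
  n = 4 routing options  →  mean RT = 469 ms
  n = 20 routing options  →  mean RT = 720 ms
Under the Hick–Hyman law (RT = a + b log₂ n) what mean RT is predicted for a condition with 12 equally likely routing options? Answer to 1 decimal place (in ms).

640.3 ms

RT is linear in log₂ n, so two points fix the line:
  b = (720 − 469) / (log₂ 20 − log₂ 4) = 251 / (4.3219 − 2) = 108.100 ms/bit
  a = 469 − 108.100 × 2 = 252.800 ms
Then RT(12) = 252.800 + 108.100 × log₂ 12 = 252.800 + 108.100 × 3.5850 ≈ 640.334 ms.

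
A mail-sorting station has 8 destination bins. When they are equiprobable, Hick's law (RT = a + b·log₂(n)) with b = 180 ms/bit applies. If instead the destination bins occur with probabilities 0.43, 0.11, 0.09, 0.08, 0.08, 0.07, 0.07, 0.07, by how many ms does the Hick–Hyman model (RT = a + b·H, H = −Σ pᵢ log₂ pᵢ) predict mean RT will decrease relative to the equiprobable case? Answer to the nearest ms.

76 ms

Equiprobable entropy H₀ = log₂ 8 = 3.0000 bits.
Skewed entropy H = −Σ pᵢ log₂ pᵢ = 2.5752 bits.
ΔRT = b·(H₀ − H) = 180 × 0.4248 = 76.47 ms.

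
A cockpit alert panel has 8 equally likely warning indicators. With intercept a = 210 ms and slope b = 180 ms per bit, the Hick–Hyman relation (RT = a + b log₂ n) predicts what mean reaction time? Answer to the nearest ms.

log₂(8) = 3 bits, so RT = 210 + 180 × 3 ≈ 750.000 ms.

750 ms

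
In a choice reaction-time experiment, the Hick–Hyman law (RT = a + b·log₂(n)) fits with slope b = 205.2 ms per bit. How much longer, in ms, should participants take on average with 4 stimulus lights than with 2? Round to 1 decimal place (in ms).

The intercept a cancels: ΔRT = b·(log₂ n₂ − log₂ n₁) = b·log₂(n₂/n₁).
log₂(4) − log₂(2) = log₂(4/2) = log₂(2) = 1.
ΔRT = 205.2 × 1.0000 = 205.200 ms.

205.2 ms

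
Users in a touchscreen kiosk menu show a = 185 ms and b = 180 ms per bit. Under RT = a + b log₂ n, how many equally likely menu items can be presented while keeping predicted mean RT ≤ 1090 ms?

32

Information budget: (1090 − 185)/180 = 5.0278 bits, so n ≤ 2^5.0278 = 32.622 → at most 32.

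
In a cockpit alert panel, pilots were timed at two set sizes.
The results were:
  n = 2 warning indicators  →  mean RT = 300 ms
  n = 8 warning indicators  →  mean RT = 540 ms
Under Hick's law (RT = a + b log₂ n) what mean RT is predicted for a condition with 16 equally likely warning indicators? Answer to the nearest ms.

Fit slope and intercept:
  b = (540 − 300) / (log₂ 8 − log₂ 2) = 240 / (3 − 1) = 120 ms/bit
  a = 300 − 120 × 1 = 180 ms
Then RT(16) = 180 + 120 × log₂ 16 = 180 + 120 × 4 ≈ 660.000 ms.

660 ms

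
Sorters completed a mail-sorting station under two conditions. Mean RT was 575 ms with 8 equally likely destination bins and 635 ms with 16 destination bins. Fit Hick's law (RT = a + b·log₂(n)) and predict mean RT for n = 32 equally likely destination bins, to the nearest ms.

With log₂ n on the abscissa the relation is linear; from the two conditions:
  b = (635 − 575) / (log₂ 16 − log₂ 8) = 60 / (4 − 3) = 60 ms/bit
  a = 575 − 60 × 3 = 395 ms
Then RT(32) = 395 + 60 × log₂ 32 = 395 + 60 × 5 ≈ 695.000 ms.

695 ms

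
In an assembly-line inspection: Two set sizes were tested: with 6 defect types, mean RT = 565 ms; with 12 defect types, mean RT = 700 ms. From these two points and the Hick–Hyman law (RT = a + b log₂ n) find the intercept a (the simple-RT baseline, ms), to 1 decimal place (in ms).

216.0 ms

Slope: b = (700 − 565) / (log₂ 12 − log₂ 6) = 135/1.0000 = 135.000 ms/bit.
Intercept: a = 565 − 135.000·log₂(6) = 216.030 ms.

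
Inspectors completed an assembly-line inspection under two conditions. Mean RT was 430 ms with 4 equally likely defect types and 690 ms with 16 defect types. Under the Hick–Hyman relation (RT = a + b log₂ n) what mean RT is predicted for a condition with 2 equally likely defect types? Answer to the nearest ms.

Fit slope and intercept:
  b = (690 − 430) / (log₂ 16 − log₂ 4) = 260 / (4 − 2) = 130 ms/bit
  a = 430 − 130 × 2 = 170 ms
Then RT(2) = 170 + 130 × log₂ 2 = 170 + 130 × 1 ≈ 300.000 ms.

300 ms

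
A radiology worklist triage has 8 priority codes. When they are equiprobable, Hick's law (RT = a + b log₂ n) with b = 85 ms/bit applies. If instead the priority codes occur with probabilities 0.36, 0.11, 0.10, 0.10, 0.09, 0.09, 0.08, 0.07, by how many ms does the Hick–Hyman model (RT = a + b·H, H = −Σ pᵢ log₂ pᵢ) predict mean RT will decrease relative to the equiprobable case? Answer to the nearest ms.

Equiprobable entropy H₀ = log₂ 8 = 3.0000 bits.
Skewed entropy H = −Σ pᵢ log₂ pᵢ = 2.7307 bits.
ΔRT = b·(H₀ − H) = 85 × 0.2693 = 22.89 ms.

23 ms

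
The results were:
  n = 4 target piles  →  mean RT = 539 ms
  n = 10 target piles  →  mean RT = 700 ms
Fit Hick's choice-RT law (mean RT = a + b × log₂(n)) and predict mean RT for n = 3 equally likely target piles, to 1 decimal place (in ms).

488.5 ms

Fit slope and intercept:
  b = (700 − 539) / (log₂ 10 − log₂ 4) = 161 / (3.3219 − 2) = 121.792 ms/bit
  a = 539 − 121.792 × 2 = 295.416 ms
Then RT(3) = 295.416 + 121.792 × log₂ 3 = 295.416 + 121.792 × 1.5850 ≈ 488.452 ms.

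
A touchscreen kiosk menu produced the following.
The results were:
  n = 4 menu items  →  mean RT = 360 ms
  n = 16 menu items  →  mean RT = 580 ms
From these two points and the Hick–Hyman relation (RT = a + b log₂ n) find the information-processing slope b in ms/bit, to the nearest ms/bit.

110 ms/bit

The slope on a log₂ axis is (580 − 360) / (4 − 2) = 110 ms/bit.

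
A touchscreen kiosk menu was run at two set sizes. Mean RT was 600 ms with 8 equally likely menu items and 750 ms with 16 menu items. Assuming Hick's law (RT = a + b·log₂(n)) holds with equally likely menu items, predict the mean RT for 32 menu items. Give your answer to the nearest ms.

With log₂ n on the abscissa the relation is linear; from the two conditions:
  b = (750 − 600) / (log₂ 16 − log₂ 8) = 150 / (4 − 3) = 150 ms/bit
  a = 600 − 150 × 3 = 150 ms
Then RT(32) = 150 + 150 × log₂ 32 = 150 + 150 × 5 ≈ 900.000 ms.

900 ms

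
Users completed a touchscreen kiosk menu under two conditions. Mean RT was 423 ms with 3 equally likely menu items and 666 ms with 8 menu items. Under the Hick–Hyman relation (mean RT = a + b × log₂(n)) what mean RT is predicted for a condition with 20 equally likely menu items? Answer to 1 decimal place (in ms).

893.0 ms

With log₂ n on the abscissa the relation is linear; from the two conditions:
  b = (666 − 423) / (log₂ 8 − log₂ 3) = 243 / (3 − 1.5850) = 171.727 ms/bit
  a = 423 − 171.727 × 1.5850 = 150.819 ms
Then RT(20) = 150.819 + 171.727 × log₂ 20 = 150.819 + 171.727 × 4.3219 ≈ 893.011 ms.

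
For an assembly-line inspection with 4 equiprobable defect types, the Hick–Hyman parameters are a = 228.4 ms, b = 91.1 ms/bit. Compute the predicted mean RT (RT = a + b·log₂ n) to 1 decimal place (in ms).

410.6 ms

log₂(4) = 2 bits, so RT = 228.4 + 91.1 × 2 ≈ 410.600 ms.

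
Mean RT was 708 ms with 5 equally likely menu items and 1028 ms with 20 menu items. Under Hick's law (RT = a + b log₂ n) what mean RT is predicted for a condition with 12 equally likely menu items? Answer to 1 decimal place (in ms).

Solve the two-equation system in a and b:
  b = (1028 − 708) / (log₂ 20 − log₂ 5) = 320 / (4.3219 − 2.3219) = 160.000 ms/bit
  a = 708 − 160.000 × 2.3219 = 336.492 ms
Then RT(12) = 336.492 + 160.000 × log₂ 12 = 336.492 + 160.000 × 3.5850 ≈ 910.086 ms.

910.1 ms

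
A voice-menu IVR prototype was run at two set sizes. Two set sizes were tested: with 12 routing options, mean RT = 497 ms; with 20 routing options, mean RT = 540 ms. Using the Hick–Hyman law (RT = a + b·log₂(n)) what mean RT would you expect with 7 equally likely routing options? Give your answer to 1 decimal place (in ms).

Solve the two-equation system in a and b:
  b = (540 − 497) / (log₂ 20 − log₂ 12) = 43 / (4.3219 − 3.5850) = 58.347 ms/bit
  a = 497 − 58.347 × 3.5850 = 287.827 ms
Then RT(7) = 287.827 + 58.347 × log₂ 7 = 287.827 + 58.347 × 2.8074 ≈ 451.629 ms.

451.6 ms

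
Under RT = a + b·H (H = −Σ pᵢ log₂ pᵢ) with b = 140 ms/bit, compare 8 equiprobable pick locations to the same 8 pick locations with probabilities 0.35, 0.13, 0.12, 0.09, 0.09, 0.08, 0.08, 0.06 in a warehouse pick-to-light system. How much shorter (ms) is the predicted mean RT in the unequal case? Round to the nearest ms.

38 ms

The RT saving is b·ΔH. Equiprobable H₀ = log₂(8) = 3.0000 bits; with the given probabilities H = 2.7317 bits.
b·(H₀ − H) = 140 × (3.0000 − 2.7317) = 37.57 ms.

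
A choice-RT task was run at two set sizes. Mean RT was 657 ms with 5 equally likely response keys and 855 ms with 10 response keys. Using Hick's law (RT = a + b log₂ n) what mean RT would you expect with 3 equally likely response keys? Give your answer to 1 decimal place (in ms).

511.1 ms

Solve the two-equation system in a and b:
  b = (855 − 657) / (log₂ 10 − log₂ 5) = 198 / (3.3219 − 2.3219) = 198.000 ms/bit
  a = 657 − 198.000 × 2.3219 = 197.258 ms
Then RT(3) = 197.258 + 198.000 × log₂ 3 = 197.258 + 198.000 × 1.5850 ≈ 511.081 ms.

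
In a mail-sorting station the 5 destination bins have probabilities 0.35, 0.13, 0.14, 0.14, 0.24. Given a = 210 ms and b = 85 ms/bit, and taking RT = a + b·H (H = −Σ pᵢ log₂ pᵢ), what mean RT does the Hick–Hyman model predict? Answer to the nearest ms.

H = 0.35·log₂(1/0.35) + 0.13·log₂(1/0.13) + 0.14·log₂(1/0.14) + 0.14·log₂(1/0.14) + 0.24·log₂(1/0.24) = 2.2011 bits.
RT = 210 + 85 × 2.2011 = 397.09 ms.

397 ms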